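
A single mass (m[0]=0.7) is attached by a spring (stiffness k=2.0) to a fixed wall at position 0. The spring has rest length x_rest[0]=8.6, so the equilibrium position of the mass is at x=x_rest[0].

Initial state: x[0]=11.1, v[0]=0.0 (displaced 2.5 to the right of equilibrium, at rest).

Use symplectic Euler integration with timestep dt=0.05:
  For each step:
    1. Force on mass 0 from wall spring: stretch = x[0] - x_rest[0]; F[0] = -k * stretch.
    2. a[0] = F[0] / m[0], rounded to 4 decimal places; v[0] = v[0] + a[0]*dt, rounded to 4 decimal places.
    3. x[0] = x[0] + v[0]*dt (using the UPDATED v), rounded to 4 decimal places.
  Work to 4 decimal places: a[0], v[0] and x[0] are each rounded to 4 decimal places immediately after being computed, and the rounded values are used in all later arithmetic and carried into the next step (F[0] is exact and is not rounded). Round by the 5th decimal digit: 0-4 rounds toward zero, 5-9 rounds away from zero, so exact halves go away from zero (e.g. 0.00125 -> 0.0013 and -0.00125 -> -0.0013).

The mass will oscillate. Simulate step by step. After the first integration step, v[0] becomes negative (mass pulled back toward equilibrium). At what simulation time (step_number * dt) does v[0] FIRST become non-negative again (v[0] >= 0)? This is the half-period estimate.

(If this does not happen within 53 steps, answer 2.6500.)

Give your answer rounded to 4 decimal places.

Answer: 1.9000

Derivation:
Step 0: x=[11.1000] v=[0.0000]
Step 1: x=[11.0821] v=[-0.3571]
Step 2: x=[11.0465] v=[-0.7117]
Step 3: x=[10.9934] v=[-1.0612]
Step 4: x=[10.9232] v=[-1.4031]
Step 5: x=[10.8365] v=[-1.7350]
Step 6: x=[10.7338] v=[-2.0545]
Step 7: x=[10.6158] v=[-2.3593]
Step 8: x=[10.4834] v=[-2.6473]
Step 9: x=[10.3376] v=[-2.9164]
Step 10: x=[10.1794] v=[-3.1646]
Step 11: x=[10.0099] v=[-3.3902]
Step 12: x=[9.8303] v=[-3.5916]
Step 13: x=[9.6419] v=[-3.7674]
Step 14: x=[9.4461] v=[-3.9162]
Step 15: x=[9.2442] v=[-4.0371]
Step 16: x=[9.0377] v=[-4.1291]
Step 17: x=[8.8281] v=[-4.1916]
Step 18: x=[8.6169] v=[-4.2242]
Step 19: x=[8.4056] v=[-4.2266]
Step 20: x=[8.1957] v=[-4.1988]
Step 21: x=[7.9887] v=[-4.1410]
Step 22: x=[7.7860] v=[-4.0537]
Step 23: x=[7.5891] v=[-3.9374]
Step 24: x=[7.3995] v=[-3.7930]
Step 25: x=[7.2184] v=[-3.6215]
Step 26: x=[7.0472] v=[-3.4241]
Step 27: x=[6.8871] v=[-3.2023]
Step 28: x=[6.7392] v=[-2.9576]
Step 29: x=[6.6046] v=[-2.6918]
Step 30: x=[6.4843] v=[-2.4067]
Step 31: x=[6.3791] v=[-2.1045]
Step 32: x=[6.2897] v=[-1.7872]
Step 33: x=[6.2168] v=[-1.4572]
Step 34: x=[6.1610] v=[-1.1167]
Step 35: x=[6.1226] v=[-0.7683]
Step 36: x=[6.1019] v=[-0.4144]
Step 37: x=[6.0990] v=[-0.0575]
Step 38: x=[6.1140] v=[0.2998]
First v>=0 after going negative at step 38, time=1.9000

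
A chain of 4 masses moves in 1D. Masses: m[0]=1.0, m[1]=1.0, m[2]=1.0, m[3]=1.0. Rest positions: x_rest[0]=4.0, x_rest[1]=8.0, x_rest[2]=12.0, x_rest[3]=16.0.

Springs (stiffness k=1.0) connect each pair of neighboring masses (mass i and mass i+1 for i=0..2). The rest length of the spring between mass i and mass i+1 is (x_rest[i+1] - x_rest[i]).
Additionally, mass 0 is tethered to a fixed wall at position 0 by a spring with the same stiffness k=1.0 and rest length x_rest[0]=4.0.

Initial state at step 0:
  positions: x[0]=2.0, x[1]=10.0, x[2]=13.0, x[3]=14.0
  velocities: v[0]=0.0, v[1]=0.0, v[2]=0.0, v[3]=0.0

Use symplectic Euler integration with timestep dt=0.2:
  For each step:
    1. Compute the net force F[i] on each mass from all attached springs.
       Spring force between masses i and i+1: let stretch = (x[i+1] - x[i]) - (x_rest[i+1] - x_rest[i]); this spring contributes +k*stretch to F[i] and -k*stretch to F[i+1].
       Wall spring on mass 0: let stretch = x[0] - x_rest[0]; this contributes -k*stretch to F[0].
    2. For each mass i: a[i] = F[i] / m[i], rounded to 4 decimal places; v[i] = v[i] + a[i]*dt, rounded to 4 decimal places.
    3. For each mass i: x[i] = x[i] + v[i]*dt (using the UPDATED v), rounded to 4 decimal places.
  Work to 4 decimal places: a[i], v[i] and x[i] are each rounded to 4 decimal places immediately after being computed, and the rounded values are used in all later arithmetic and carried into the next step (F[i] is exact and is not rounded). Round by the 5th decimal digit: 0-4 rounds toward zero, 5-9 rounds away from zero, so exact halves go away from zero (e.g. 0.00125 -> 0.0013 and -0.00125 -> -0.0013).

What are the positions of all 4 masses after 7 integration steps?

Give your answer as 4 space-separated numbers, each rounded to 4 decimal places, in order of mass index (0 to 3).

Step 0: x=[2.0000 10.0000 13.0000 14.0000] v=[0.0000 0.0000 0.0000 0.0000]
Step 1: x=[2.2400 9.8000 12.9200 14.1200] v=[1.2000 -1.0000 -0.4000 0.6000]
Step 2: x=[2.6928 9.4224 12.7632 14.3520] v=[2.2640 -1.8880 -0.7840 1.1600]
Step 3: x=[3.3071 8.9092 12.5363 14.6804] v=[3.0714 -2.5658 -1.1344 1.6422]
Step 4: x=[4.0132 8.3170 12.2501 15.0831] v=[3.5304 -2.9608 -1.4310 2.0134]
Step 5: x=[4.7309 7.7100 11.9199 15.5325] v=[3.5885 -3.0349 -1.6510 2.2468]
Step 6: x=[5.3785 7.1523 11.5658 15.9974] v=[3.2381 -2.7887 -1.7705 2.3243]
Step 7: x=[5.8819 6.7001 11.2124 16.4450] v=[2.5172 -2.2608 -1.7669 2.2380]

Answer: 5.8819 6.7001 11.2124 16.4450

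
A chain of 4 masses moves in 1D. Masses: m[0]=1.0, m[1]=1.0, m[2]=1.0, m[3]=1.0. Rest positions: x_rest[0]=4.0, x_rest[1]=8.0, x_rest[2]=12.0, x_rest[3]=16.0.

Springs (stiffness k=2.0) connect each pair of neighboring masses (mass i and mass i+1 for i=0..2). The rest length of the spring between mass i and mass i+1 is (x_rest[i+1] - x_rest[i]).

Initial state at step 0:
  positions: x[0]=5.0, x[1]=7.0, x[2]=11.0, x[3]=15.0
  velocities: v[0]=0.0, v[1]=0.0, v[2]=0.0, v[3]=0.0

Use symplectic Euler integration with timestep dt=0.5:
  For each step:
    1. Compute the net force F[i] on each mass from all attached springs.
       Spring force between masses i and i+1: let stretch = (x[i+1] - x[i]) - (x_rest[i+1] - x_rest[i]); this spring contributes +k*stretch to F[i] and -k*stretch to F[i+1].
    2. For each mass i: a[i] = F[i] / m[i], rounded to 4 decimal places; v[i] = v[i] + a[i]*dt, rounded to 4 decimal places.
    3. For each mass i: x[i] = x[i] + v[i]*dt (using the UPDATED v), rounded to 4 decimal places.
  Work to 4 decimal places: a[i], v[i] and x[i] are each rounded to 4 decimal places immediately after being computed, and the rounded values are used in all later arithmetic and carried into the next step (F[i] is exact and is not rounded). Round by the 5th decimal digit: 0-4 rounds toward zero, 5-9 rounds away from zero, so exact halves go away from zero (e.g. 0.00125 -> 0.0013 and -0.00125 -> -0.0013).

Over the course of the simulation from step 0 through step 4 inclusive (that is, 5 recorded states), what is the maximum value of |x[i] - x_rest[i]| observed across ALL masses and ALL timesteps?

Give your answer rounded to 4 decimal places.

Step 0: x=[5.0000 7.0000 11.0000 15.0000] v=[0.0000 0.0000 0.0000 0.0000]
Step 1: x=[4.0000 8.0000 11.0000 15.0000] v=[-2.0000 2.0000 0.0000 0.0000]
Step 2: x=[3.0000 8.5000 11.5000 15.0000] v=[-2.0000 1.0000 1.0000 0.0000]
Step 3: x=[2.7500 7.7500 12.2500 15.2500] v=[-0.5000 -1.5000 1.5000 0.5000]
Step 4: x=[3.0000 6.7500 12.2500 16.0000] v=[0.5000 -2.0000 0.0000 1.5000]
Max displacement = 1.2500

Answer: 1.2500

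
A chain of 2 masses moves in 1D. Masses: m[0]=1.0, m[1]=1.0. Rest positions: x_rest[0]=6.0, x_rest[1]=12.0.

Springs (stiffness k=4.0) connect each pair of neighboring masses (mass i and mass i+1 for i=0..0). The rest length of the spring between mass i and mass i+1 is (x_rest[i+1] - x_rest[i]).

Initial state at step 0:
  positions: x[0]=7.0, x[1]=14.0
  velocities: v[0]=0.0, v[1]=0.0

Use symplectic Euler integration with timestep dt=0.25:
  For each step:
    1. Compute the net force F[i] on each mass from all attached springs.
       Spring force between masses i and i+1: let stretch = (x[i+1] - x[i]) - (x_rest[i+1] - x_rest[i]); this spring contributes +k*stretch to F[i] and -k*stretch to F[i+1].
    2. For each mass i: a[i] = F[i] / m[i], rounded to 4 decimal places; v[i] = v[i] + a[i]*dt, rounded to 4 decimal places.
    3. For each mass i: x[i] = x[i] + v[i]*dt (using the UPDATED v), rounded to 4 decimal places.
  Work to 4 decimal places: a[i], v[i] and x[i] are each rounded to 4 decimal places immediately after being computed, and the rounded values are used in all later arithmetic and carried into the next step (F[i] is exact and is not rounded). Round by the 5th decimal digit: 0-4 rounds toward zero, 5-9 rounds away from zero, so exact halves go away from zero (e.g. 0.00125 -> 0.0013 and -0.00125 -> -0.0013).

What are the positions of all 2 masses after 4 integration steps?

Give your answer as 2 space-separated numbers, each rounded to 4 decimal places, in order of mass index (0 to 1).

Step 0: x=[7.0000 14.0000] v=[0.0000 0.0000]
Step 1: x=[7.2500 13.7500] v=[1.0000 -1.0000]
Step 2: x=[7.6250 13.3750] v=[1.5000 -1.5000]
Step 3: x=[7.9375 13.0625] v=[1.2500 -1.2500]
Step 4: x=[8.0313 12.9688] v=[0.3750 -0.3750]

Answer: 8.0313 12.9688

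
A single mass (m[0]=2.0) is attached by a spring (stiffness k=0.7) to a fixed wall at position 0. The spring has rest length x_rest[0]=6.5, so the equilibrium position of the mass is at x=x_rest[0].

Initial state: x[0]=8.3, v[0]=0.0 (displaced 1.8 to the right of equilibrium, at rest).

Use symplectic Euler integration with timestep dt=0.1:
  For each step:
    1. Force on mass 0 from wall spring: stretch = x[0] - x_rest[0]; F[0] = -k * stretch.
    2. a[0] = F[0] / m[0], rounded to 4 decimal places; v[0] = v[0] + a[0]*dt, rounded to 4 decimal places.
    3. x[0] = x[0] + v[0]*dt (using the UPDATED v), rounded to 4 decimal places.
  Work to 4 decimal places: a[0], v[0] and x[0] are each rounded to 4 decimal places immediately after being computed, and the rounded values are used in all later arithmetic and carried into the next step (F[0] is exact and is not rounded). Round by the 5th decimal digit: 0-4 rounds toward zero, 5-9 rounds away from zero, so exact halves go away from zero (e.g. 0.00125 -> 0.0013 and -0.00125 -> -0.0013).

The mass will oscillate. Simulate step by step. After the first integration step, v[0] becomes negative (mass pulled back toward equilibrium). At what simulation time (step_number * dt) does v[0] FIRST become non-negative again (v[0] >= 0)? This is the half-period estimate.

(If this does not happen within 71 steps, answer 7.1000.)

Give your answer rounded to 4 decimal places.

Answer: 5.4000

Derivation:
Step 0: x=[8.3000] v=[0.0000]
Step 1: x=[8.2937] v=[-0.0630]
Step 2: x=[8.2811] v=[-0.1258]
Step 3: x=[8.2623] v=[-0.1881]
Step 4: x=[8.2373] v=[-0.2498]
Step 5: x=[8.2062] v=[-0.3106]
Step 6: x=[8.1692] v=[-0.3703]
Step 7: x=[8.1263] v=[-0.4287]
Step 8: x=[8.0777] v=[-0.4856]
Step 9: x=[8.0236] v=[-0.5408]
Step 10: x=[7.9642] v=[-0.5941]
Step 11: x=[7.8997] v=[-0.6454]
Step 12: x=[7.8303] v=[-0.6944]
Step 13: x=[7.7562] v=[-0.7410]
Step 14: x=[7.6777] v=[-0.7850]
Step 15: x=[7.5951] v=[-0.8262]
Step 16: x=[7.5087] v=[-0.8645]
Step 17: x=[7.4187] v=[-0.8998]
Step 18: x=[7.3255] v=[-0.9320]
Step 19: x=[7.2294] v=[-0.9609]
Step 20: x=[7.1308] v=[-0.9864]
Step 21: x=[7.0300] v=[-1.0085]
Step 22: x=[6.9273] v=[-1.0271]
Step 23: x=[6.8231] v=[-1.0421]
Step 24: x=[6.7178] v=[-1.0534]
Step 25: x=[6.6117] v=[-1.0610]
Step 26: x=[6.5052] v=[-1.0649]
Step 27: x=[6.3987] v=[-1.0651]
Step 28: x=[6.2925] v=[-1.0616]
Step 29: x=[6.1871] v=[-1.0543]
Step 30: x=[6.0828] v=[-1.0434]
Step 31: x=[5.9799] v=[-1.0288]
Step 32: x=[5.8788] v=[-1.0106]
Step 33: x=[5.7799] v=[-0.9889]
Step 34: x=[5.6835] v=[-0.9637]
Step 35: x=[5.5900] v=[-0.9351]
Step 36: x=[5.4997] v=[-0.9033]
Step 37: x=[5.4129] v=[-0.8683]
Step 38: x=[5.3299] v=[-0.8303]
Step 39: x=[5.2510] v=[-0.7894]
Step 40: x=[5.1764] v=[-0.7457]
Step 41: x=[5.1065] v=[-0.6994]
Step 42: x=[5.0414] v=[-0.6506]
Step 43: x=[4.9814] v=[-0.5996]
Step 44: x=[4.9268] v=[-0.5465]
Step 45: x=[4.8777] v=[-0.4914]
Step 46: x=[4.8342] v=[-0.4346]
Step 47: x=[4.7966] v=[-0.3763]
Step 48: x=[4.7649] v=[-0.3167]
Step 49: x=[4.7393] v=[-0.2560]
Step 50: x=[4.7199] v=[-0.1944]
Step 51: x=[4.7067] v=[-0.1321]
Step 52: x=[4.6998] v=[-0.0693]
Step 53: x=[4.6992] v=[-0.0063]
Step 54: x=[4.7049] v=[0.0567]
First v>=0 after going negative at step 54, time=5.4000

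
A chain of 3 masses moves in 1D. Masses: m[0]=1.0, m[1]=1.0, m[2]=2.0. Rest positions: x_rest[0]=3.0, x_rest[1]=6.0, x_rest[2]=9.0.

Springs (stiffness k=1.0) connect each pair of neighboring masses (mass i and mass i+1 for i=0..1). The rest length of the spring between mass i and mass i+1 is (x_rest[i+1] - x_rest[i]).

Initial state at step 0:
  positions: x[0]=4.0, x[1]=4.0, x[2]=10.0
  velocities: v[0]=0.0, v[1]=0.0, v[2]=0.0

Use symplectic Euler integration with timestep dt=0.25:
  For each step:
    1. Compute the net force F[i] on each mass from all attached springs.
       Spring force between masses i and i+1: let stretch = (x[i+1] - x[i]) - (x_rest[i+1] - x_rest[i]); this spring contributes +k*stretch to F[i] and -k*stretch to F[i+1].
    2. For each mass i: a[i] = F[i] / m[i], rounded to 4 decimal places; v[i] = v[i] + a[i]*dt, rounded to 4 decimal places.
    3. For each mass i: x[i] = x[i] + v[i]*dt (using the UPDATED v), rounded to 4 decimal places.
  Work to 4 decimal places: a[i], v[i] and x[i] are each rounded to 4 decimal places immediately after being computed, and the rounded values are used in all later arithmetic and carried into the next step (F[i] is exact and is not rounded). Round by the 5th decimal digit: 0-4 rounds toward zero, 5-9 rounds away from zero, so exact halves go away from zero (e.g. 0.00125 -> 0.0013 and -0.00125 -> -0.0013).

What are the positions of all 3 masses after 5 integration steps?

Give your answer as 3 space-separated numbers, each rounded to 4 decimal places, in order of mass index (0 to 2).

Answer: 2.2533 7.6650 9.0412

Derivation:
Step 0: x=[4.0000 4.0000 10.0000] v=[0.0000 0.0000 0.0000]
Step 1: x=[3.8125 4.3750 9.9063] v=[-0.7500 1.5000 -0.3750]
Step 2: x=[3.4727 5.0606 9.7335] v=[-1.3594 2.7422 -0.6914]
Step 3: x=[3.0446 5.9390 9.5084] v=[-1.7124 3.5135 -0.9005]
Step 4: x=[2.6099 6.8596 9.2655] v=[-1.7388 3.6823 -0.9717]
Step 5: x=[2.2533 7.6650 9.0412] v=[-1.4264 3.2214 -0.8974]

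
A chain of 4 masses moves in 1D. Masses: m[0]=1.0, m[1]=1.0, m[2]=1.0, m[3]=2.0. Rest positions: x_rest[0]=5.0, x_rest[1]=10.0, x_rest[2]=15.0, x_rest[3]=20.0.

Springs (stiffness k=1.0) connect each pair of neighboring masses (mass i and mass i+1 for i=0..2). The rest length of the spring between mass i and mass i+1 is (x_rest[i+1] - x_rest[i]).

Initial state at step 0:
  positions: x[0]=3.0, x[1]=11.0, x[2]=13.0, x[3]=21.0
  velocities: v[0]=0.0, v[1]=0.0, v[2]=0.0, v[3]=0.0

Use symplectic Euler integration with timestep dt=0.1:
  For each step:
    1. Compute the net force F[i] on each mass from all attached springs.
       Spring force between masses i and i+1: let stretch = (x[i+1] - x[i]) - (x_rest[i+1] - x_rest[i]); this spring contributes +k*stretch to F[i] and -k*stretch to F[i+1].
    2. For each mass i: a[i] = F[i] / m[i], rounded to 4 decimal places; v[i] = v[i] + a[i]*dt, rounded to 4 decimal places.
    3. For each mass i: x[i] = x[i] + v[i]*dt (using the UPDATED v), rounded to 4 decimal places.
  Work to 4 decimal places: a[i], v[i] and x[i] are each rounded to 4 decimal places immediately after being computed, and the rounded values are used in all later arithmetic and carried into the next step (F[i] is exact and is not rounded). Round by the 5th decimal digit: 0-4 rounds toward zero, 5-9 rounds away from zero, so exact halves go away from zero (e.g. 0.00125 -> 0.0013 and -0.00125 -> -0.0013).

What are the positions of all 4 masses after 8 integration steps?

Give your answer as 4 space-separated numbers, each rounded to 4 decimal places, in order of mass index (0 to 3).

Step 0: x=[3.0000 11.0000 13.0000 21.0000] v=[0.0000 0.0000 0.0000 0.0000]
Step 1: x=[3.0300 10.9400 13.0600 20.9850] v=[0.3000 -0.6000 0.6000 -0.1500]
Step 2: x=[3.0891 10.8221 13.1781 20.9554] v=[0.5910 -1.1790 1.1805 -0.2963]
Step 3: x=[3.1755 10.6504 13.3504 20.9119] v=[0.8643 -1.7167 1.7226 -0.4352]
Step 4: x=[3.2867 10.4310 13.5713 20.8556] v=[1.1118 -2.1942 2.2088 -0.5633]
Step 5: x=[3.4193 10.1715 13.8336 20.7879] v=[1.3262 -2.5946 2.6232 -0.6775]
Step 6: x=[3.5694 9.8811 14.1288 20.7104] v=[1.5014 -2.9036 2.9524 -0.7752]
Step 7: x=[3.7327 9.5701 14.4474 20.6250] v=[1.6326 -3.1100 3.1858 -0.8543]
Step 8: x=[3.9043 9.2495 14.7790 20.5337] v=[1.7163 -3.2060 3.3158 -0.9132]

Answer: 3.9043 9.2495 14.7790 20.5337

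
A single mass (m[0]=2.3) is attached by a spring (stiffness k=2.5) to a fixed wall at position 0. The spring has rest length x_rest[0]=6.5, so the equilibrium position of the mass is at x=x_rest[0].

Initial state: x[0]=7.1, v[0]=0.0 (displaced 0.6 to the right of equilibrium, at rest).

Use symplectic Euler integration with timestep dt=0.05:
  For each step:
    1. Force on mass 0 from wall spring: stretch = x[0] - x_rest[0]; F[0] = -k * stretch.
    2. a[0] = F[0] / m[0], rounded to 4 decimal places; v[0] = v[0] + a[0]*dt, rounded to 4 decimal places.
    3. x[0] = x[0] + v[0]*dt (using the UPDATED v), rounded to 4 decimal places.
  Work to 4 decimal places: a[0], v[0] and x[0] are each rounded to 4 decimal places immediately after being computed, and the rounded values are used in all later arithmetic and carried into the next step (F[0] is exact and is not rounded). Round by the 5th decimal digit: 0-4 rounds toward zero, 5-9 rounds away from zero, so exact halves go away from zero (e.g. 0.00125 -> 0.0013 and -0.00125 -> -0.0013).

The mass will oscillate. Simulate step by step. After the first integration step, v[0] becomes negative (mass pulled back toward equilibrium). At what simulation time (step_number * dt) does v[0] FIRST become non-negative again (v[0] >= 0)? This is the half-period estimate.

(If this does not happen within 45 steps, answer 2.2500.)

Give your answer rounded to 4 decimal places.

Answer: 2.2500

Derivation:
Step 0: x=[7.1000] v=[0.0000]
Step 1: x=[7.0984] v=[-0.0326]
Step 2: x=[7.0951] v=[-0.0651]
Step 3: x=[7.0902] v=[-0.0974]
Step 4: x=[7.0837] v=[-0.1295]
Step 5: x=[7.0756] v=[-0.1612]
Step 6: x=[7.0660] v=[-0.1925]
Step 7: x=[7.0548] v=[-0.2233]
Step 8: x=[7.0421] v=[-0.2535]
Step 9: x=[7.0280] v=[-0.2830]
Step 10: x=[7.0124] v=[-0.3117]
Step 11: x=[6.9954] v=[-0.3396]
Step 12: x=[6.9771] v=[-0.3665]
Step 13: x=[6.9575] v=[-0.3924]
Step 14: x=[6.9366] v=[-0.4173]
Step 15: x=[6.9146] v=[-0.4410]
Step 16: x=[6.8914] v=[-0.4635]
Step 17: x=[6.8672] v=[-0.4848]
Step 18: x=[6.8420] v=[-0.5048]
Step 19: x=[6.8158] v=[-0.5234]
Step 20: x=[6.7888] v=[-0.5406]
Step 21: x=[6.7610] v=[-0.5563]
Step 22: x=[6.7325] v=[-0.5705]
Step 23: x=[6.7033] v=[-0.5831]
Step 24: x=[6.6736] v=[-0.5942]
Step 25: x=[6.6434] v=[-0.6036]
Step 26: x=[6.6128] v=[-0.6114]
Step 27: x=[6.5819] v=[-0.6175]
Step 28: x=[6.5508] v=[-0.6220]
Step 29: x=[6.5196] v=[-0.6248]
Step 30: x=[6.4883] v=[-0.6259]
Step 31: x=[6.4570] v=[-0.6253]
Step 32: x=[6.4259] v=[-0.6230]
Step 33: x=[6.3950] v=[-0.6190]
Step 34: x=[6.3643] v=[-0.6133]
Step 35: x=[6.3340] v=[-0.6059]
Step 36: x=[6.3042] v=[-0.5969]
Step 37: x=[6.2749] v=[-0.5863]
Step 38: x=[6.2462] v=[-0.5741]
Step 39: x=[6.2182] v=[-0.5603]
Step 40: x=[6.1910] v=[-0.5450]
Step 41: x=[6.1646] v=[-0.5282]
Step 42: x=[6.1391] v=[-0.5100]
Step 43: x=[6.1146] v=[-0.4904]
Step 44: x=[6.0911] v=[-0.4695]
Step 45: x=[6.0687] v=[-0.4473]
v[0] did not become non-negative within 45 steps; using fallback time=2.2500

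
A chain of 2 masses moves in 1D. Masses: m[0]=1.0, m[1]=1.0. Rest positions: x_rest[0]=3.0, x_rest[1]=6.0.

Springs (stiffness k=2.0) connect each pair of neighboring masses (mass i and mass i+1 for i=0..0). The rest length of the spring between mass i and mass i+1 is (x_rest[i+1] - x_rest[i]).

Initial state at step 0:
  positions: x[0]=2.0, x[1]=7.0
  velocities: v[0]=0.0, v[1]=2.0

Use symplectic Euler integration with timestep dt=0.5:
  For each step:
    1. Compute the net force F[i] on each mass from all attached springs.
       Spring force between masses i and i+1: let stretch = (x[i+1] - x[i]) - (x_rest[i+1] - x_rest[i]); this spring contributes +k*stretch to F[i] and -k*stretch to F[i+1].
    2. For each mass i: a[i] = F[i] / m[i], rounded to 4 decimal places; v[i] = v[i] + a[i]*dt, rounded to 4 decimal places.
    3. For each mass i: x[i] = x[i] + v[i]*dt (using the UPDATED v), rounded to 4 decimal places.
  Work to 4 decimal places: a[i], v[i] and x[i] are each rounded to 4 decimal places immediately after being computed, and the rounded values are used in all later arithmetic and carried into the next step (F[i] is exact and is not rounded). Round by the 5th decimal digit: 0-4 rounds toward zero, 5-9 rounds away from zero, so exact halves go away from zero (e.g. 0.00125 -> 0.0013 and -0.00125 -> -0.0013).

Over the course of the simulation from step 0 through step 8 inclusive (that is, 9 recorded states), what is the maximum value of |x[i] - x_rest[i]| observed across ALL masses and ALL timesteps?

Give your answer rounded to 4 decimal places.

Step 0: x=[2.0000 7.0000] v=[0.0000 2.0000]
Step 1: x=[3.0000 7.0000] v=[2.0000 0.0000]
Step 2: x=[4.5000 6.5000] v=[3.0000 -1.0000]
Step 3: x=[5.5000 6.5000] v=[2.0000 0.0000]
Step 4: x=[5.5000 7.5000] v=[0.0000 2.0000]
Step 5: x=[5.0000 9.0000] v=[-1.0000 3.0000]
Step 6: x=[5.0000 10.0000] v=[0.0000 2.0000]
Step 7: x=[6.0000 10.0000] v=[2.0000 0.0000]
Step 8: x=[7.5000 9.5000] v=[3.0000 -1.0000]
Max displacement = 4.5000

Answer: 4.5000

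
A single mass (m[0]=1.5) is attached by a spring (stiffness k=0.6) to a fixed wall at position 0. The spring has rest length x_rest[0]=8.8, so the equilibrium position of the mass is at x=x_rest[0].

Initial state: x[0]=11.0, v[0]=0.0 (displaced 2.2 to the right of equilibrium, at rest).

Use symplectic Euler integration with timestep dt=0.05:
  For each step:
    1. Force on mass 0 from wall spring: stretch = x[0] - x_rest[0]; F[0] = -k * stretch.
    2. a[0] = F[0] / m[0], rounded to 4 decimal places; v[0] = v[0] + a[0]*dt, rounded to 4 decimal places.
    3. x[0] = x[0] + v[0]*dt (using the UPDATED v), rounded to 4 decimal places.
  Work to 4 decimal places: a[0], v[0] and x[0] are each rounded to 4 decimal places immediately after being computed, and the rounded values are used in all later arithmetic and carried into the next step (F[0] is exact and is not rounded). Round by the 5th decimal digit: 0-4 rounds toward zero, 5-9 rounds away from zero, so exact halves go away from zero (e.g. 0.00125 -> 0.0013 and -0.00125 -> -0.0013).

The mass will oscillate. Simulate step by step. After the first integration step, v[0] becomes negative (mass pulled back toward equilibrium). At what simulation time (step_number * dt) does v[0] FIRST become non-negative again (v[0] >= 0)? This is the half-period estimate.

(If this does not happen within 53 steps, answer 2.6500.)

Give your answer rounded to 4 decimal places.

Step 0: x=[11.0000] v=[0.0000]
Step 1: x=[10.9978] v=[-0.0440]
Step 2: x=[10.9934] v=[-0.0880]
Step 3: x=[10.9868] v=[-0.1319]
Step 4: x=[10.9780] v=[-0.1756]
Step 5: x=[10.9670] v=[-0.2192]
Step 6: x=[10.9539] v=[-0.2625]
Step 7: x=[10.9386] v=[-0.3056]
Step 8: x=[10.9212] v=[-0.3484]
Step 9: x=[10.9017] v=[-0.3908]
Step 10: x=[10.8801] v=[-0.4328]
Step 11: x=[10.8564] v=[-0.4744]
Step 12: x=[10.8306] v=[-0.5155]
Step 13: x=[10.8028] v=[-0.5561]
Step 14: x=[10.7730] v=[-0.5962]
Step 15: x=[10.7412] v=[-0.6357]
Step 16: x=[10.7075] v=[-0.6745]
Step 17: x=[10.6719] v=[-0.7127]
Step 18: x=[10.6344] v=[-0.7501]
Step 19: x=[10.5951] v=[-0.7868]
Step 20: x=[10.5540] v=[-0.8227]
Step 21: x=[10.5111] v=[-0.8578]
Step 22: x=[10.4665] v=[-0.8920]
Step 23: x=[10.4202] v=[-0.9253]
Step 24: x=[10.3723] v=[-0.9577]
Step 25: x=[10.3228] v=[-0.9891]
Step 26: x=[10.2718] v=[-1.0196]
Step 27: x=[10.2194] v=[-1.0490]
Step 28: x=[10.1655] v=[-1.0774]
Step 29: x=[10.1103] v=[-1.1047]
Step 30: x=[10.0538] v=[-1.1309]
Step 31: x=[9.9960] v=[-1.1560]
Step 32: x=[9.9370] v=[-1.1799]
Step 33: x=[9.8769] v=[-1.2026]
Step 34: x=[9.8157] v=[-1.2241]
Step 35: x=[9.7535] v=[-1.2444]
Step 36: x=[9.6903] v=[-1.2635]
Step 37: x=[9.6262] v=[-1.2813]
Step 38: x=[9.5613] v=[-1.2978]
Step 39: x=[9.4957] v=[-1.3130]
Step 40: x=[9.4294] v=[-1.3269]
Step 41: x=[9.3624] v=[-1.3395]
Step 42: x=[9.2949] v=[-1.3508]
Step 43: x=[9.2269] v=[-1.3607]
Step 44: x=[9.1584] v=[-1.3692]
Step 45: x=[9.0896] v=[-1.3764]
Step 46: x=[9.0205] v=[-1.3822]
Step 47: x=[8.9512] v=[-1.3866]
Step 48: x=[8.8817] v=[-1.3896]
Step 49: x=[8.8121] v=[-1.3912]
Step 50: x=[8.7425] v=[-1.3914]
Step 51: x=[8.6730] v=[-1.3903]
Step 52: x=[8.6036] v=[-1.3878]
Step 53: x=[8.5344] v=[-1.3839]
v[0] did not become non-negative within 53 steps; using fallback time=2.6500

Answer: 2.6500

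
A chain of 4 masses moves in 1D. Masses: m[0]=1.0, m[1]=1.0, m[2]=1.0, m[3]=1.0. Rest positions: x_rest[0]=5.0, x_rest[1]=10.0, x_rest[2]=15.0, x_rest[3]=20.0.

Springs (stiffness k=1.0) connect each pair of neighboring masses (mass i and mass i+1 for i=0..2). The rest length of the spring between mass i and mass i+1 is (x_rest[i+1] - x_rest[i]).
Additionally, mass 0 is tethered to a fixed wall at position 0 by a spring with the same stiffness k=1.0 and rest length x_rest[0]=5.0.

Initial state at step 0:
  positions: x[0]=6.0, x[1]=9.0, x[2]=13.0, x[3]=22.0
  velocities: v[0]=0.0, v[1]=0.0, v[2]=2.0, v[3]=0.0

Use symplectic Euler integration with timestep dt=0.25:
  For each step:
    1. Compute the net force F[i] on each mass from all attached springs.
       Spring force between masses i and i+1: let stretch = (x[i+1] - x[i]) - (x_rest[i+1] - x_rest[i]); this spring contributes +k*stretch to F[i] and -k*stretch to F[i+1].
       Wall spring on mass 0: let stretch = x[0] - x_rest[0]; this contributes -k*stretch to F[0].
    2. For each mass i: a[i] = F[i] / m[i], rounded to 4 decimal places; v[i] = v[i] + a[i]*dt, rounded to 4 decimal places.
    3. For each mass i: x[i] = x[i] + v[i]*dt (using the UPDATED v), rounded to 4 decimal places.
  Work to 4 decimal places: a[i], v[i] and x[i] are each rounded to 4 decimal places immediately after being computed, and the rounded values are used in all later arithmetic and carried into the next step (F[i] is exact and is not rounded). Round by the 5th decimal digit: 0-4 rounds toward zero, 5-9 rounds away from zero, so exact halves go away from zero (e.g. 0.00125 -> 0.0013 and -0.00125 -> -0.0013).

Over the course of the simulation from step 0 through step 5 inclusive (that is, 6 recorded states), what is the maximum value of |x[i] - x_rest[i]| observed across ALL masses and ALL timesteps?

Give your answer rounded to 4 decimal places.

Step 0: x=[6.0000 9.0000 13.0000 22.0000] v=[0.0000 0.0000 2.0000 0.0000]
Step 1: x=[5.8125 9.0625 13.8125 21.7500] v=[-0.7500 0.2500 3.2500 -1.0000]
Step 2: x=[5.4649 9.2188 14.8242 21.3164] v=[-1.3906 0.6250 4.0469 -1.7344]
Step 3: x=[5.0103 9.4908 15.8914 20.7895] v=[-1.8184 1.0879 4.2686 -2.1075]
Step 4: x=[4.5226 9.8828 16.8647 20.2690] v=[-1.9509 1.5679 3.8930 -2.0820]
Step 5: x=[4.0872 10.3761 17.6144 19.8482] v=[-1.7415 1.9733 2.9986 -1.6831]
Max displacement = 2.6144

Answer: 2.6144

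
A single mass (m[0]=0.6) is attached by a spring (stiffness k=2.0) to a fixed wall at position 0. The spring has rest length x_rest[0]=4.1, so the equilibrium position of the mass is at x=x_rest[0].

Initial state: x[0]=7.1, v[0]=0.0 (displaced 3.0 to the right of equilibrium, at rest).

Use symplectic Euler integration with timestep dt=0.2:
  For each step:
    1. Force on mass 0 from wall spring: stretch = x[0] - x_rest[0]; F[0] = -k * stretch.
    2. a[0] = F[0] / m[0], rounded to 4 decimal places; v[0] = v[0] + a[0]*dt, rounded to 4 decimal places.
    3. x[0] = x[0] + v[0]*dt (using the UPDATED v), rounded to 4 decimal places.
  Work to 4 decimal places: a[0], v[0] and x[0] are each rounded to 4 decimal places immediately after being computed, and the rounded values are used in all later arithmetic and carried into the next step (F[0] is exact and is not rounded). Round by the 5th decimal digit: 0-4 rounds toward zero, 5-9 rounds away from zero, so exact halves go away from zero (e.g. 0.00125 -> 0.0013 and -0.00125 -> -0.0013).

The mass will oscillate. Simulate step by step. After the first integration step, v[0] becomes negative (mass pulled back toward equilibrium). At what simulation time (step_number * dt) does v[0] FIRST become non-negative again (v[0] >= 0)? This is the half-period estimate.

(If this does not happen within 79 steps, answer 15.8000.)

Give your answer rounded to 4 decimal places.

Step 0: x=[7.1000] v=[0.0000]
Step 1: x=[6.7000] v=[-2.0000]
Step 2: x=[5.9533] v=[-3.7333]
Step 3: x=[4.9595] v=[-4.9688]
Step 4: x=[3.8511] v=[-5.5418]
Step 5: x=[2.7759] v=[-5.3759]
Step 6: x=[1.8773] v=[-4.4932]
Step 7: x=[1.2750] v=[-3.0114]
Step 8: x=[1.0494] v=[-1.1281]
Step 9: x=[1.2305] v=[0.9056]
First v>=0 after going negative at step 9, time=1.8000

Answer: 1.8000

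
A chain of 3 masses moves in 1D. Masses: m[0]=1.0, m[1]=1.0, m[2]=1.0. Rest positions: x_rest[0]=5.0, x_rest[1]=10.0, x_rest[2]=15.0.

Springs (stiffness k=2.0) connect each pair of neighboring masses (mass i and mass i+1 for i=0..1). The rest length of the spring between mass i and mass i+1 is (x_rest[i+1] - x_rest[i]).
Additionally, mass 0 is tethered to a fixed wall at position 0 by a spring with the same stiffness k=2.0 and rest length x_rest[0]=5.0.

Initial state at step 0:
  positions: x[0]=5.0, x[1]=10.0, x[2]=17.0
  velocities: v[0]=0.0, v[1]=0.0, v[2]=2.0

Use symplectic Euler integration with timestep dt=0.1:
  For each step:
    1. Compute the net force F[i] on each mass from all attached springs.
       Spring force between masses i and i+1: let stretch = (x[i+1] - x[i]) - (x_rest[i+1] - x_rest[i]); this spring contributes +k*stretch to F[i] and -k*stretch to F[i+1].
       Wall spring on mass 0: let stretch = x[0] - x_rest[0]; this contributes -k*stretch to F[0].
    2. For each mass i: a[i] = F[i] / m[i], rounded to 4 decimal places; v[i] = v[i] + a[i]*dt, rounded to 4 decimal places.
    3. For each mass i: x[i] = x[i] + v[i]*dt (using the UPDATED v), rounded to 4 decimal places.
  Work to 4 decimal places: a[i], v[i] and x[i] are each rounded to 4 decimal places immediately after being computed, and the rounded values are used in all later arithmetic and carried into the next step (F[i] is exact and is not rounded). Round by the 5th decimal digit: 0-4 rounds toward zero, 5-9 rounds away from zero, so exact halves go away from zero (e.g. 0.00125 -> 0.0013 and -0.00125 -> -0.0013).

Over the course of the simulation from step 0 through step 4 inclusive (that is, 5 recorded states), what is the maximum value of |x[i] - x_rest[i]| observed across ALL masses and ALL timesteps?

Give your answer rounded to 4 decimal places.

Answer: 2.3844

Derivation:
Step 0: x=[5.0000 10.0000 17.0000] v=[0.0000 0.0000 2.0000]
Step 1: x=[5.0000 10.0400 17.1600] v=[0.0000 0.4000 1.6000]
Step 2: x=[5.0008 10.1216 17.2776] v=[0.0080 0.8160 1.1760]
Step 3: x=[5.0040 10.2439 17.3521] v=[0.0320 1.2230 0.7448]
Step 4: x=[5.0119 10.4036 17.3844] v=[0.0792 1.5967 0.3232]
Max displacement = 2.3844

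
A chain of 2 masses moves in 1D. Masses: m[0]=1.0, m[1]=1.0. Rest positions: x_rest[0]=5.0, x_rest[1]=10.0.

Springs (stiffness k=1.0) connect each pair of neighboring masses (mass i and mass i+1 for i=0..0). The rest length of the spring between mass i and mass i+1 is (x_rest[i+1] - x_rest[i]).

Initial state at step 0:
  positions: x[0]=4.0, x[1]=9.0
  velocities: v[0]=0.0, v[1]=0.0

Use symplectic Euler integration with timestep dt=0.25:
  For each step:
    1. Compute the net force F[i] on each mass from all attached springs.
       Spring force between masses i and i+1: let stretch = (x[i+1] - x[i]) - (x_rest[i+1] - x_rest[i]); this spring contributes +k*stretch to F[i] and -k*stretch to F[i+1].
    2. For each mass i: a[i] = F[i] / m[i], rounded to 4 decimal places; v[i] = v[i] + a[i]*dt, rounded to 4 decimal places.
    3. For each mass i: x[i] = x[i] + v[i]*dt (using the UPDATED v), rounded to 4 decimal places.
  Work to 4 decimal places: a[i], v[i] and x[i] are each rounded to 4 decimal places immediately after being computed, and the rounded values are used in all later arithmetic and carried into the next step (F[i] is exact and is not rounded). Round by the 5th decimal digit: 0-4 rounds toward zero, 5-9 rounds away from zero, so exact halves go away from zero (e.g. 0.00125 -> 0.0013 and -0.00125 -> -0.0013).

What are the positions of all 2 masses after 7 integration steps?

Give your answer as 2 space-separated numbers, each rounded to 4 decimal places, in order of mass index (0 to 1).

Answer: 4.0000 9.0000

Derivation:
Step 0: x=[4.0000 9.0000] v=[0.0000 0.0000]
Step 1: x=[4.0000 9.0000] v=[0.0000 0.0000]
Step 2: x=[4.0000 9.0000] v=[0.0000 0.0000]
Step 3: x=[4.0000 9.0000] v=[0.0000 0.0000]
Step 4: x=[4.0000 9.0000] v=[0.0000 0.0000]
Step 5: x=[4.0000 9.0000] v=[0.0000 0.0000]
Step 6: x=[4.0000 9.0000] v=[0.0000 0.0000]
Step 7: x=[4.0000 9.0000] v=[0.0000 0.0000]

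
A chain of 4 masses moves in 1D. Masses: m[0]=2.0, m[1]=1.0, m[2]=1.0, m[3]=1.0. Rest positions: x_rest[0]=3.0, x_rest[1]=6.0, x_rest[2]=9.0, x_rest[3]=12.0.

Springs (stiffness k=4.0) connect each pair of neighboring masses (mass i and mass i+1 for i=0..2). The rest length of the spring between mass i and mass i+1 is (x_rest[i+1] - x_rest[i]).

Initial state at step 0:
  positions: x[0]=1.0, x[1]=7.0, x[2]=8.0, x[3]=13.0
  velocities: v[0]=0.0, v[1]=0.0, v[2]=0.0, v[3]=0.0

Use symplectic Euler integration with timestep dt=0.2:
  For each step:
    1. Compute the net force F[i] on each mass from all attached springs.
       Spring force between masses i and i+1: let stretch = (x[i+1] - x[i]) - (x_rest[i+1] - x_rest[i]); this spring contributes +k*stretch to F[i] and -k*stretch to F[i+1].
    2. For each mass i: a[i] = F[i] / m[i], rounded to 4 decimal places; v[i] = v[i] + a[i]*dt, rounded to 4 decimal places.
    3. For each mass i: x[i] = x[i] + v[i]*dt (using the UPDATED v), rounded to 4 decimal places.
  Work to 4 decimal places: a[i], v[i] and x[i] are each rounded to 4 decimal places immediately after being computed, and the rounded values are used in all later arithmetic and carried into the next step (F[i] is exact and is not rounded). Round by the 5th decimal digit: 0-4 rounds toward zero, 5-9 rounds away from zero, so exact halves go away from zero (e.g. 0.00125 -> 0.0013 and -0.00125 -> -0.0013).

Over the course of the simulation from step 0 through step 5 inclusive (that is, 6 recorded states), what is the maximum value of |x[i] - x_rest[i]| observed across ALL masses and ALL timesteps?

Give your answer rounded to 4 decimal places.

Answer: 2.3556

Derivation:
Step 0: x=[1.0000 7.0000 8.0000 13.0000] v=[0.0000 0.0000 0.0000 0.0000]
Step 1: x=[1.2400 6.2000 8.6400 12.6800] v=[1.2000 -4.0000 3.2000 -1.6000]
Step 2: x=[1.6368 4.9968 9.5360 12.1936] v=[1.9840 -6.0160 4.4800 -2.4320]
Step 3: x=[2.0624 3.9823 10.1309 11.7620] v=[2.1280 -5.0726 2.9747 -2.1581]
Step 4: x=[2.4016 3.6444 10.0030 11.5494] v=[1.6960 -1.6896 -0.6393 -1.0630]
Step 5: x=[2.6002 4.1250 9.1052 11.5694] v=[0.9931 2.4030 -4.4891 0.0999]
Max displacement = 2.3556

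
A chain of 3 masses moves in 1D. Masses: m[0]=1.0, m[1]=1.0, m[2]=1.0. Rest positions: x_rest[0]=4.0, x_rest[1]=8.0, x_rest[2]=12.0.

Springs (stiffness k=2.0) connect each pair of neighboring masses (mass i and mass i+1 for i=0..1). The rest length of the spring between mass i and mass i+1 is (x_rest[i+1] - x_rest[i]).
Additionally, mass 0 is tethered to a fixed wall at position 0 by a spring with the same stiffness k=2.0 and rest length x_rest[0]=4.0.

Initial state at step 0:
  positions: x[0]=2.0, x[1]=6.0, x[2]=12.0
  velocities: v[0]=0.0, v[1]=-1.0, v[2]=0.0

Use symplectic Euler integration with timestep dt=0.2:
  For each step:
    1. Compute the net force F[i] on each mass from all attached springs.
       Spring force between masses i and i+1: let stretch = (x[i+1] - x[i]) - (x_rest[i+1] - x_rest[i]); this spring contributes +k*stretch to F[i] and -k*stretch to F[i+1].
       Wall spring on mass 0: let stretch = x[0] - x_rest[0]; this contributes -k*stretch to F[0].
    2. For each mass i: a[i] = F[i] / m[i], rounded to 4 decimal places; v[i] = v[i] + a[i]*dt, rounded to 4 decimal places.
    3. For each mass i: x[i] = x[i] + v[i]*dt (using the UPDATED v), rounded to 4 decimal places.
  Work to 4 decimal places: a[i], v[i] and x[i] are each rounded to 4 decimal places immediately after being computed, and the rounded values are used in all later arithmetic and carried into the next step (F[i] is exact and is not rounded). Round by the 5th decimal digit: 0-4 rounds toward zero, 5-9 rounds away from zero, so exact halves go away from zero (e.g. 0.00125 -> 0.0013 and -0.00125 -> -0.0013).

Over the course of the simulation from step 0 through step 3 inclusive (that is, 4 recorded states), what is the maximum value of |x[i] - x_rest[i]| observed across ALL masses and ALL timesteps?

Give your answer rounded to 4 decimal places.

Answer: 2.0400

Derivation:
Step 0: x=[2.0000 6.0000 12.0000] v=[0.0000 -1.0000 0.0000]
Step 1: x=[2.1600 5.9600 11.8400] v=[0.8000 -0.2000 -0.8000]
Step 2: x=[2.4512 6.0864 11.5296] v=[1.4560 0.6320 -1.5520]
Step 3: x=[2.8371 6.3574 11.1037] v=[1.9296 1.3552 -2.1293]
Max displacement = 2.0400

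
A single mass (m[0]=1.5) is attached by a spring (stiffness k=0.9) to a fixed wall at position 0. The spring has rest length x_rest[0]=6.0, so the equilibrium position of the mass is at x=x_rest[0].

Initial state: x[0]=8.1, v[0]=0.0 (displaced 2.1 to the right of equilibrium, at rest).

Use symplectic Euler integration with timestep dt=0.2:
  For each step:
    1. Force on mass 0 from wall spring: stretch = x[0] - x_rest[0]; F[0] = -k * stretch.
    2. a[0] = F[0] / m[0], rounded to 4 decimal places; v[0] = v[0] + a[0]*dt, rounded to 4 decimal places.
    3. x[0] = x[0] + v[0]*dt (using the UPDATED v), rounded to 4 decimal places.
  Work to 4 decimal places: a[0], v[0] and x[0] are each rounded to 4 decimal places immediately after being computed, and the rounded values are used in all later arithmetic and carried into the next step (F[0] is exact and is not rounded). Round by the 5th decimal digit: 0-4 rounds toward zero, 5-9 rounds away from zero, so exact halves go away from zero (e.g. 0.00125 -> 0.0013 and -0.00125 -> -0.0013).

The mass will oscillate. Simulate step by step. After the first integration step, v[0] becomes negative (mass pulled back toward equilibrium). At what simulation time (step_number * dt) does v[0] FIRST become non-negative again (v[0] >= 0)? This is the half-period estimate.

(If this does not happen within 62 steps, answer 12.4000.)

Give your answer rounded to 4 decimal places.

Answer: 4.2000

Derivation:
Step 0: x=[8.1000] v=[0.0000]
Step 1: x=[8.0496] v=[-0.2520]
Step 2: x=[7.9500] v=[-0.4980]
Step 3: x=[7.8036] v=[-0.7320]
Step 4: x=[7.6139] v=[-0.9484]
Step 5: x=[7.3855] v=[-1.1421]
Step 6: x=[7.1238] v=[-1.3084]
Step 7: x=[6.8351] v=[-1.4433]
Step 8: x=[6.5264] v=[-1.5435]
Step 9: x=[6.2051] v=[-1.6067]
Step 10: x=[5.8788] v=[-1.6313]
Step 11: x=[5.5554] v=[-1.6168]
Step 12: x=[5.2427] v=[-1.5634]
Step 13: x=[4.9482] v=[-1.4725]
Step 14: x=[4.6789] v=[-1.3463]
Step 15: x=[4.4413] v=[-1.1878]
Step 16: x=[4.2411] v=[-1.0008]
Step 17: x=[4.0832] v=[-0.7897]
Step 18: x=[3.9713] v=[-0.5597]
Step 19: x=[3.9080] v=[-0.3163]
Step 20: x=[3.8949] v=[-0.0653]
Step 21: x=[3.9324] v=[0.1873]
First v>=0 after going negative at step 21, time=4.2000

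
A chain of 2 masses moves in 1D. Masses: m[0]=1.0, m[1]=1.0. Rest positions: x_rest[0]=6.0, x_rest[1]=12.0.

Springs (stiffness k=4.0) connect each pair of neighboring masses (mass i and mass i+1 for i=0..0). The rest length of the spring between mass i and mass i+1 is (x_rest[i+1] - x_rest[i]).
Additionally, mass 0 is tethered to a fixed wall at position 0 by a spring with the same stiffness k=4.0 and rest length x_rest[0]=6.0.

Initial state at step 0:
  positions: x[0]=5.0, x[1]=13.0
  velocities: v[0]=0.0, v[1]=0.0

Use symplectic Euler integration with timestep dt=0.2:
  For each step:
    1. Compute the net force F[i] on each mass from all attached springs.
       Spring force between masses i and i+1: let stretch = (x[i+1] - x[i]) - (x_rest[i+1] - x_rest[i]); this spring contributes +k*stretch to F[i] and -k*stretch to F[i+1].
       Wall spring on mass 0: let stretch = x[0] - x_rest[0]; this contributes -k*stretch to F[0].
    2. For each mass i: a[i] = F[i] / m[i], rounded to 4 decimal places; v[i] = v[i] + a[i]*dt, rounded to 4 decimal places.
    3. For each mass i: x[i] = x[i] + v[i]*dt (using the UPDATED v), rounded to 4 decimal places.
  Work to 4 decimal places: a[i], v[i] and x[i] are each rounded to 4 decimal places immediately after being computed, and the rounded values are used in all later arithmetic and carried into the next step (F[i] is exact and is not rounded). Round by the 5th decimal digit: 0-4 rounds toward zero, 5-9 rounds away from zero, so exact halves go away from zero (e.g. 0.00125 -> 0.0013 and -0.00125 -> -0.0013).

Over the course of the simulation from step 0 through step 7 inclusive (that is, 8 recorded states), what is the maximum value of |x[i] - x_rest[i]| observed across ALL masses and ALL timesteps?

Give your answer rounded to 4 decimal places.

Step 0: x=[5.0000 13.0000] v=[0.0000 0.0000]
Step 1: x=[5.4800 12.6800] v=[2.4000 -1.6000]
Step 2: x=[6.2352 12.1680] v=[3.7760 -2.5600]
Step 3: x=[6.9420 11.6668] v=[3.5341 -2.5062]
Step 4: x=[7.2941 11.3696] v=[1.7603 -1.4860]
Step 5: x=[7.1312 11.3803] v=[-0.8146 0.0536]
Step 6: x=[6.5071 11.6712] v=[-3.1203 1.4543]
Step 7: x=[5.6682 12.0958] v=[-4.1947 2.1230]
Max displacement = 1.2941

Answer: 1.2941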